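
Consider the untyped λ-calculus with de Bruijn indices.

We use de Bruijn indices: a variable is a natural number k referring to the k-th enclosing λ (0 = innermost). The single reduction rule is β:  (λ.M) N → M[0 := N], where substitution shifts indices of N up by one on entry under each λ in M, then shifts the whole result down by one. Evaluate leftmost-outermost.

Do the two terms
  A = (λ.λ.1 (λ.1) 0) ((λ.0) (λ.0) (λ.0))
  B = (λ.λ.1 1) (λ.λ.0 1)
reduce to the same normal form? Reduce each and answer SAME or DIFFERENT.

Answer: DIFFERENT — A ⇓ λ.0, B ⇓ λ.λ.0 (λ.λ.0 1)

Reduction:
Term A:
  start: (λ.λ.1 (λ.1) 0) ((λ.0) (λ.0) (λ.0))
  step 1: λ.(λ.0) (λ.0) (λ.0) (λ.1) 0
  step 2: λ.(λ.0) (λ.0) (λ.1) 0
  step 3: λ.(λ.0) (λ.1) 0
  step 4: λ.(λ.1) 0
  step 5: λ.0

Term B:
  start: (λ.λ.1 1) (λ.λ.0 1)
  step 1: λ.(λ.λ.0 1) (λ.λ.0 1)
  step 2: λ.λ.0 (λ.λ.0 1)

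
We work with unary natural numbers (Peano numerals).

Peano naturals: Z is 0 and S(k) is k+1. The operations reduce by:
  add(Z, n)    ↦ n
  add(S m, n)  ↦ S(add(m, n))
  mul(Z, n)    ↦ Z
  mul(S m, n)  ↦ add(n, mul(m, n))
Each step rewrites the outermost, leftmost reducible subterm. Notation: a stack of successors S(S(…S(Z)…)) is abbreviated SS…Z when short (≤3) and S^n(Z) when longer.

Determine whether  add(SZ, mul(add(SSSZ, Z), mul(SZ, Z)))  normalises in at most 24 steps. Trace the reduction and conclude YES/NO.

Answer: YES — reaches normal form SZ in 22 ≤ 24 steps

Working:
  start: add(SZ, mul(add(SSSZ, Z), mul(SZ, Z)))
  →1  S(add(Z, mul(add(SSSZ, Z), mul(SZ, Z))))
  →2  S(mul(add(SSSZ, Z), mul(SZ, Z)))
  →3  S(mul(S(add(SSZ, Z)), mul(SZ, Z)))
  →4  S(add(mul(SZ, Z), mul(add(SSZ, Z), mul(SZ, Z))))
  →5  S(add(add(Z, mul(Z, Z)), mul(add(SSZ, Z), mul(SZ, Z))))
  →6  S(add(mul(Z, Z), mul(add(SSZ, Z), mul(SZ, Z))))
  →7  S(add(Z, mul(add(SSZ, Z), mul(SZ, Z))))
  →8  S(mul(add(SSZ, Z), mul(SZ, Z)))
  →9  S(mul(S(add(SZ, Z)), mul(SZ, Z)))
  →10  S(add(mul(SZ, Z), mul(add(SZ, Z), mul(SZ, Z))))
  →11  S(add(add(Z, mul(Z, Z)), mul(add(SZ, Z), mul(SZ, Z))))
  →12  S(add(mul(Z, Z), mul(add(SZ, Z), mul(SZ, Z))))
  →13  S(add(Z, mul(add(SZ, Z), mul(SZ, Z))))
  →14  S(mul(add(SZ, Z), mul(SZ, Z)))
  →15  S(mul(S(add(Z, Z)), mul(SZ, Z)))
  →16  S(add(mul(SZ, Z), mul(add(Z, Z), mul(SZ, Z))))
  →17  S(add(add(Z, mul(Z, Z)), mul(add(Z, Z), mul(SZ, Z))))
  →18  S(add(mul(Z, Z), mul(add(Z, Z), mul(SZ, Z))))
  →19  S(add(Z, mul(add(Z, Z), mul(SZ, Z))))
  →20  S(mul(add(Z, Z), mul(SZ, Z)))
  →21  S(mul(Z, mul(SZ, Z)))
  →22  SZ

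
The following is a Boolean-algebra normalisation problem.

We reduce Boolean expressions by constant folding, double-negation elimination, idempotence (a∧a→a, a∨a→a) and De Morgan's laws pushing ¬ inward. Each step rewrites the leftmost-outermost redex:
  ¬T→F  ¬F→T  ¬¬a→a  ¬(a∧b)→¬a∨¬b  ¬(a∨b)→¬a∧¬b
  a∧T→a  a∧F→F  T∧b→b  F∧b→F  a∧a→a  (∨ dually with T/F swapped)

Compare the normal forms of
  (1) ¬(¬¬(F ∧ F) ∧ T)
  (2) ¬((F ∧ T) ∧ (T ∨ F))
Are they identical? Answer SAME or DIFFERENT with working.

Term A:
  start: ¬(¬¬(F ∧ F) ∧ T)
  [1] ¬¬¬(F ∧ F) ∨ ¬T
  [2] ¬(F ∧ F) ∨ ¬T
  [3] (¬F ∨ ¬F) ∨ ¬T
  [4] ¬F ∨ ¬T
  [5] T ∨ ¬T
  [6] T

Term B:
  start: ¬((F ∧ T) ∧ (T ∨ F))
  [1] ¬(F ∧ T) ∨ ¬(T ∨ F)
  [2] (¬F ∨ ¬T) ∨ ¬(T ∨ F)
  [3] (T ∨ ¬T) ∨ ¬(T ∨ F)
  [4] T ∨ ¬(T ∨ F)
  [5] T

Answer: SAME — A ⇓ T, B ⇓ T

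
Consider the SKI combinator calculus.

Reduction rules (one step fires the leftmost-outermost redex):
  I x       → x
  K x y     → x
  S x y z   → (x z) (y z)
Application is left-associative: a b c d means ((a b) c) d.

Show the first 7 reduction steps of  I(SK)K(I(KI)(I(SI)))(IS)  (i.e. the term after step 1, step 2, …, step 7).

Answer: after 7 steps: S

Reduction:
  start: I(SK)K(I(KI)(I(SI)))(IS)
  →1  SKK(I(KI)(I(SI)))(IS)
  →2  K(I(KI)(I(SI)))(K(I(KI)(I(SI))))(IS)
  →3  I(KI)(I(SI))(IS)
  →4  KI(I(SI))(IS)
  →5  I(IS)
  →6  IS
  →7  S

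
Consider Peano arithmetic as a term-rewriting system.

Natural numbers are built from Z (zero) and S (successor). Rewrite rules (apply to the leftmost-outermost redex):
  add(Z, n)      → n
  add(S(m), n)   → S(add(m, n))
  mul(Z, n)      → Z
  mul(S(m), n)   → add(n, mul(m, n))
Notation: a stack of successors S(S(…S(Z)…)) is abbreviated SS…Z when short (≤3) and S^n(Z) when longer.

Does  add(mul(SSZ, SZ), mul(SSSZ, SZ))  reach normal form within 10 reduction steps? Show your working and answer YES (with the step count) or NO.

Answer: NO — after 10 steps the term is S(S(mul(SSSZ, SZ))), not yet normal

Derivation:
  start: add(mul(SSZ, SZ), mul(SSSZ, SZ))
  step 1: add(add(SZ, mul(SZ, SZ)), mul(SSSZ, SZ))
  step 2: add(S(add(Z, mul(SZ, SZ))), mul(SSSZ, SZ))
  step 3: S(add(add(Z, mul(SZ, SZ)), mul(SSSZ, SZ)))
  step 4: S(add(mul(SZ, SZ), mul(SSSZ, SZ)))
  step 5: S(add(add(SZ, mul(Z, SZ)), mul(SSSZ, SZ)))
  step 6: S(add(S(add(Z, mul(Z, SZ))), mul(SSSZ, SZ)))
  step 7: S(S(add(add(Z, mul(Z, SZ)), mul(SSSZ, SZ))))
  step 8: S(S(add(mul(Z, SZ), mul(SSSZ, SZ))))
  step 9: S(S(add(Z, mul(SSSZ, SZ))))
  step 10: S(S(mul(SSSZ, SZ)))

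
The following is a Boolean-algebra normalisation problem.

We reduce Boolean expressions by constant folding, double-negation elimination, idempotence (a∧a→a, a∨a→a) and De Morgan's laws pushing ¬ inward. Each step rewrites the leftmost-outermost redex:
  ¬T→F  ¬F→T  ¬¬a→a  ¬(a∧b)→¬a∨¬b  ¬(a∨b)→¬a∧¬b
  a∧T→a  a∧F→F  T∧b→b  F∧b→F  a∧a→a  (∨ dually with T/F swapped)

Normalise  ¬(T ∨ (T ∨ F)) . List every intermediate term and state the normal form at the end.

Answer: normal form = F  (in 3 steps)

Working:
  start: ¬(T ∨ (T ∨ F))
  [1] ¬T ∧ ¬(T ∨ F)
  [2] F ∧ ¬(T ∨ F)
  [3] F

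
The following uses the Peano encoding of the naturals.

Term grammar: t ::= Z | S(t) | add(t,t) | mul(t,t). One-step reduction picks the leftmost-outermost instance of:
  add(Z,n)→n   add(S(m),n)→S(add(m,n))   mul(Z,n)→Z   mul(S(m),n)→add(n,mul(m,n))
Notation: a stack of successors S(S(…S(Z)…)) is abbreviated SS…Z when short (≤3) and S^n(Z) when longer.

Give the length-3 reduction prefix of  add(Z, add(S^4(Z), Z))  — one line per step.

  start: add(Z, add(S^4(Z), Z))
  [1] add(S^4(Z), Z)
  [2] S(add(SSSZ, Z))
  [3] S(S(add(SSZ, Z)))

Answer: after 3 steps: S(S(add(SSZ, Z)))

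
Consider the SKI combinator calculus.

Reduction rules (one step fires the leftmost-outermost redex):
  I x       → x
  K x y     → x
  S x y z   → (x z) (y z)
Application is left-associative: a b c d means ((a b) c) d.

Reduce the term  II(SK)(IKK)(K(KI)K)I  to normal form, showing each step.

  start: II(SK)(IKK)(K(KI)K)I
  →1  I(SK)(IKK)(K(KI)K)I
  →2  SK(IKK)(K(KI)K)I
  →3  K(K(KI)K)(IKK(K(KI)K))I
  →4  K(KI)KI
  →5  KII
  →6  I

Answer: normal form = I  (in 6 steps)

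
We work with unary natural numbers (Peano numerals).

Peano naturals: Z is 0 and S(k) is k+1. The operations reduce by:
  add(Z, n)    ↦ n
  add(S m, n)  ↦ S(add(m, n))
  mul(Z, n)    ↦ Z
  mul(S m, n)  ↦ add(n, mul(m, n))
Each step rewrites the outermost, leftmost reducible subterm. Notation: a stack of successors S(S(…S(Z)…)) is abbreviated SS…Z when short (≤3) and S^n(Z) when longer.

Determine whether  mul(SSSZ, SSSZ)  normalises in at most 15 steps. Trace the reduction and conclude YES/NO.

Answer: NO — after 15 steps the term is S(S(S(S(S(S(S(S(S(mul(Z, SSSZ)))))))))), not yet normal

Reduction:
  start: mul(SSSZ, SSSZ)
  [1] add(SSSZ, mul(SSZ, SSSZ))
  [2] S(add(SSZ, mul(SSZ, SSSZ)))
  [3] S(S(add(SZ, mul(SSZ, SSSZ))))
  [4] S(S(S(add(Z, mul(SSZ, SSSZ)))))
  [5] S(S(S(mul(SSZ, SSSZ))))
  [6] S(S(S(add(SSSZ, mul(SZ, SSSZ)))))
  [7] S(S(S(S(add(SSZ, mul(SZ, SSSZ))))))
  [8] S(S(S(S(S(add(SZ, mul(SZ, SSSZ)))))))
  [9] S(S(S(S(S(S(add(Z, mul(SZ, SSSZ))))))))
  [10] S(S(S(S(S(S(mul(SZ, SSSZ)))))))
  [11] S(S(S(S(S(S(add(SSSZ, mul(Z, SSSZ))))))))
  [12] S(S(S(S(S(S(S(add(SSZ, mul(Z, SSSZ)))))))))
  [13] S(S(S(S(S(S(S(S(add(SZ, mul(Z, SSSZ))))))))))
  [14] S(S(S(S(S(S(S(S(S(add(Z, mul(Z, SSSZ)))))))))))
  [15] S(S(S(S(S(S(S(S(S(mul(Z, SSSZ))))))))))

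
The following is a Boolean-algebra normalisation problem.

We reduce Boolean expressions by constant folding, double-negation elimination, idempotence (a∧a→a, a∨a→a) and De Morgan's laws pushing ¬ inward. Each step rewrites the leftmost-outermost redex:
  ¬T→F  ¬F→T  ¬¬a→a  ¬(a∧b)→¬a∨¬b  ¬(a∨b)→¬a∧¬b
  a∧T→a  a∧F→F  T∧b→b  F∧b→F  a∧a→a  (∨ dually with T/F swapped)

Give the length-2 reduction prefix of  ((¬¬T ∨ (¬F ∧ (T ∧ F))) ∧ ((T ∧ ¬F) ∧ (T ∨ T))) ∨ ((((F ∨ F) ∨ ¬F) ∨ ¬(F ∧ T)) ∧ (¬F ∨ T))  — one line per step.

  start: ((¬¬T ∨ (¬F ∧ (T ∧ F))) ∧ ((T ∧ ¬F) ∧ (T ∨ T))) ∨ ((((F ∨ F) ∨ ¬F) ∨ ¬(F ∧ T)) ∧ (¬F ∨ T))
  step 1: ((T ∨ (¬F ∧ (T ∧ F))) ∧ ((T ∧ ¬F) ∧ (T ∨ T))) ∨ ((((F ∨ F) ∨ ¬F) ∨ ¬(F ∧ T)) ∧ (¬F ∨ T))
  step 2: (T ∧ ((T ∧ ¬F) ∧ (T ∨ T))) ∨ ((((F ∨ F) ∨ ¬F) ∨ ¬(F ∧ T)) ∧ (¬F ∨ T))

Answer: after 2 steps: (T ∧ ((T ∧ ¬F) ∧ (T ∨ T))) ∨ ((((F ∨ F) ∨ ¬F) ∨ ¬(F ∧ T)) ∧ (¬F ∨ T))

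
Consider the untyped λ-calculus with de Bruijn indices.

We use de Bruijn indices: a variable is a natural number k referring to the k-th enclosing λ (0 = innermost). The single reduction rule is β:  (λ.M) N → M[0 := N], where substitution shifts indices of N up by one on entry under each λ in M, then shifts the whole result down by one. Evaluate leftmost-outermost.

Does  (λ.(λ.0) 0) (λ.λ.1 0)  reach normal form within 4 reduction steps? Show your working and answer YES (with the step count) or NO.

  start: (λ.(λ.0) 0) (λ.λ.1 0)
  [1] (λ.0) (λ.λ.1 0)
  [2] λ.λ.1 0

Answer: YES — reaches normal form λ.λ.1 0 in 2 ≤ 4 steps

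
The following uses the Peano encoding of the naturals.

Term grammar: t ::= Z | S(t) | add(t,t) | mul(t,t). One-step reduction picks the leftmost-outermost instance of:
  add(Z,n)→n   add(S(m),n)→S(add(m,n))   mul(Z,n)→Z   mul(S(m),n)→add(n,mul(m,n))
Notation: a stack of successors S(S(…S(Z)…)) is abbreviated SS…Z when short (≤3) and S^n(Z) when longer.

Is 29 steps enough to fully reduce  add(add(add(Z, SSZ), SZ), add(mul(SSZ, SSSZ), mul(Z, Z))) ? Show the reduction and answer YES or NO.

Answer: YES — reaches normal form S^9(Z) in 27 ≤ 29 steps

Derivation:
  start: add(add(add(Z, SSZ), SZ), add(mul(SSZ, SSSZ), mul(Z, Z)))
  step 1: add(add(SSZ, SZ), add(mul(SSZ, SSSZ), mul(Z, Z)))
  step 2: add(S(add(SZ, SZ)), add(mul(SSZ, SSSZ), mul(Z, Z)))
  step 3: S(add(add(SZ, SZ), add(mul(SSZ, SSSZ), mul(Z, Z))))
  step 4: S(add(S(add(Z, SZ)), add(mul(SSZ, SSSZ), mul(Z, Z))))
  step 5: S(S(add(add(Z, SZ), add(mul(SSZ, SSSZ), mul(Z, Z)))))
  step 6: S(S(add(SZ, add(mul(SSZ, SSSZ), mul(Z, Z)))))
  step 7: S(S(S(add(Z, add(mul(SSZ, SSSZ), mul(Z, Z))))))
  step 8: S(S(S(add(mul(SSZ, SSSZ), mul(Z, Z)))))
  step 9: S(S(S(add(add(SSSZ, mul(SZ, SSSZ)), mul(Z, Z)))))
  step 10: S(S(S(add(S(add(SSZ, mul(SZ, SSSZ))), mul(Z, Z)))))
  step 11: S(S(S(S(add(add(SSZ, mul(SZ, SSSZ)), mul(Z, Z))))))
  step 12: S(S(S(S(add(S(add(SZ, mul(SZ, SSSZ))), mul(Z, Z))))))
  step 13: S(S(S(S(S(add(add(SZ, mul(SZ, SSSZ)), mul(Z, Z)))))))
  step 14: S(S(S(S(S(add(S(add(Z, mul(SZ, SSSZ))), mul(Z, Z)))))))
  step 15: S(S(S(S(S(S(add(add(Z, mul(SZ, SSSZ)), mul(Z, Z))))))))
  step 16: S(S(S(S(S(S(add(mul(SZ, SSSZ), mul(Z, Z))))))))
  step 17: S(S(S(S(S(S(add(add(SSSZ, mul(Z, SSSZ)), mul(Z, Z))))))))
  step 18: S(S(S(S(S(S(add(S(add(SSZ, mul(Z, SSSZ))), mul(Z, Z))))))))
  step 19: S(S(S(S(S(S(S(add(add(SSZ, mul(Z, SSSZ)), mul(Z, Z)))))))))
  step 20: S(S(S(S(S(S(S(add(S(add(SZ, mul(Z, SSSZ))), mul(Z, Z)))))))))
  step 21: S(S(S(S(S(S(S(S(add(add(SZ, mul(Z, SSSZ)), mul(Z, Z))))))))))
  step 22: S(S(S(S(S(S(S(S(add(S(add(Z, mul(Z, SSSZ))), mul(Z, Z))))))))))
  step 23: S(S(S(S(S(S(S(S(S(add(add(Z, mul(Z, SSSZ)), mul(Z, Z)))))))))))
  step 24: S(S(S(S(S(S(S(S(S(add(mul(Z, SSSZ), mul(Z, Z)))))))))))
  step 25: S(S(S(S(S(S(S(S(S(add(Z, mul(Z, Z)))))))))))
  step 26: S(S(S(S(S(S(S(S(S(mul(Z, Z))))))))))
  step 27: S^9(Z)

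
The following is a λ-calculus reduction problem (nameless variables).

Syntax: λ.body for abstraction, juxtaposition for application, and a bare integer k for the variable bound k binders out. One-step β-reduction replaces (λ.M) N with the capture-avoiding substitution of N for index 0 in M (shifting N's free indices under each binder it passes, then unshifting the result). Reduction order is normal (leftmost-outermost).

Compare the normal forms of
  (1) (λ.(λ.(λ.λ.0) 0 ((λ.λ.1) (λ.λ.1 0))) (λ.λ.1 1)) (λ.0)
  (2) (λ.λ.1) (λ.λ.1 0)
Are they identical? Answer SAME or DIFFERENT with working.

Term A:
  start: (λ.(λ.(λ.λ.0) 0 ((λ.λ.1) (λ.λ.1 0))) (λ.λ.1 1)) (λ.0)
  [1] (λ.(λ.λ.0) 0 ((λ.λ.1) (λ.λ.1 0))) (λ.λ.1 1)
  [2] (λ.λ.0) (λ.λ.1 1) ((λ.λ.1) (λ.λ.1 0))
  [3] (λ.0) ((λ.λ.1) (λ.λ.1 0))
  [4] (λ.λ.1) (λ.λ.1 0)
  [5] λ.λ.λ.1 0

Term B:
  start: (λ.λ.1) (λ.λ.1 0)
  [1] λ.λ.λ.1 0

Answer: SAME — A ⇓ λ.λ.λ.1 0, B ⇓ λ.λ.λ.1 0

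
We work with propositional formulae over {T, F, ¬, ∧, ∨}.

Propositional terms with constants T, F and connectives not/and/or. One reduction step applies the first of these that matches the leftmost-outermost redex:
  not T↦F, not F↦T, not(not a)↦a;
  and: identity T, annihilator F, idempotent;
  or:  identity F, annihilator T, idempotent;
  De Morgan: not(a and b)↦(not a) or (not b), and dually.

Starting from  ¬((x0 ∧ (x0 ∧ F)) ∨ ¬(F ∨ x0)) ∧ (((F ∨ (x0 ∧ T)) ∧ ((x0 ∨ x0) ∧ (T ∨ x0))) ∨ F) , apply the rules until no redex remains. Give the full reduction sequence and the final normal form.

Answer: normal form = x0  (in 17 steps)

Derivation:
  start: ¬((x0 ∧ (x0 ∧ F)) ∨ ¬(F ∨ x0)) ∧ (((F ∨ (x0 ∧ T)) ∧ ((x0 ∨ x0) ∧ (T ∨ x0))) ∨ F)
  →1  (¬(x0 ∧ (x0 ∧ F)) ∧ ¬¬(F ∨ x0)) ∧ (((F ∨ (x0 ∧ T)) ∧ ((x0 ∨ x0) ∧ (T ∨ x0))) ∨ F)
  →2  ((¬x0 ∨ ¬(x0 ∧ F)) ∧ ¬¬(F ∨ x0)) ∧ (((F ∨ (x0 ∧ T)) ∧ ((x0 ∨ x0) ∧ (T ∨ x0))) ∨ F)
  →3  ((¬x0 ∨ (¬x0 ∨ ¬F)) ∧ ¬¬(F ∨ x0)) ∧ (((F ∨ (x0 ∧ T)) ∧ ((x0 ∨ x0) ∧ (T ∨ x0))) ∨ F)
  →4  ((¬x0 ∨ (¬x0 ∨ T)) ∧ ¬¬(F ∨ x0)) ∧ (((F ∨ (x0 ∧ T)) ∧ ((x0 ∨ x0) ∧ (T ∨ x0))) ∨ F)
  →5  ((¬x0 ∨ T) ∧ ¬¬(F ∨ x0)) ∧ (((F ∨ (x0 ∧ T)) ∧ ((x0 ∨ x0) ∧ (T ∨ x0))) ∨ F)
  →6  (T ∧ ¬¬(F ∨ x0)) ∧ (((F ∨ (x0 ∧ T)) ∧ ((x0 ∨ x0) ∧ (T ∨ x0))) ∨ F)
  →7  ¬¬(F ∨ x0) ∧ (((F ∨ (x0 ∧ T)) ∧ ((x0 ∨ x0) ∧ (T ∨ x0))) ∨ F)
  →8  (F ∨ x0) ∧ (((F ∨ (x0 ∧ T)) ∧ ((x0 ∨ x0) ∧ (T ∨ x0))) ∨ F)
  →9  x0 ∧ (((F ∨ (x0 ∧ T)) ∧ ((x0 ∨ x0) ∧ (T ∨ x0))) ∨ F)
  →10  x0 ∧ ((F ∨ (x0 ∧ T)) ∧ ((x0 ∨ x0) ∧ (T ∨ x0)))
  →11  x0 ∧ ((x0 ∧ T) ∧ ((x0 ∨ x0) ∧ (T ∨ x0)))
  →12  x0 ∧ (x0 ∧ ((x0 ∨ x0) ∧ (T ∨ x0)))
  →13  x0 ∧ (x0 ∧ (x0 ∧ (T ∨ x0)))
  →14  x0 ∧ (x0 ∧ (x0 ∧ T))
  →15  x0 ∧ (x0 ∧ x0)
  →16  x0 ∧ x0
  →17  x0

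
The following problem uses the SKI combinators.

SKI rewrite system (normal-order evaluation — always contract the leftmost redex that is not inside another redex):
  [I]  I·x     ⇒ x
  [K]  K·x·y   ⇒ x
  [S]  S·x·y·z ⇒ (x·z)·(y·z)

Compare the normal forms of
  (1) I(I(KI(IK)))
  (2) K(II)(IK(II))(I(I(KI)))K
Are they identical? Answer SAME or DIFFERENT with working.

Answer: SAME — A ⇓ I, B ⇓ I

Working:
Term A:
  start: I(I(KI(IK)))
  step 1: I(KI(IK))
  step 2: KI(IK)
  step 3: I

Term B:
  start: K(II)(IK(II))(I(I(KI)))K
  step 1: II(I(I(KI)))K
  step 2: I(I(I(KI)))K
  step 3: I(I(KI))K
  step 4: I(KI)K
  step 5: KIK
  step 6: I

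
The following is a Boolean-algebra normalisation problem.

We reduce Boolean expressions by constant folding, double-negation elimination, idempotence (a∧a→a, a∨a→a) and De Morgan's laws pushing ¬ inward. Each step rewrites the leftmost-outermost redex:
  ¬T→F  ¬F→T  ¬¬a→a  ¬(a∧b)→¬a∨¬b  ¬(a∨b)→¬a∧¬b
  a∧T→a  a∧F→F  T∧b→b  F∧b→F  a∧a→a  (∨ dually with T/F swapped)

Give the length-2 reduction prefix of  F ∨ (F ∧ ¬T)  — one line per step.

  start: F ∨ (F ∧ ¬T)
  step 1: F ∧ ¬T
  step 2: F

Answer: after 2 steps: F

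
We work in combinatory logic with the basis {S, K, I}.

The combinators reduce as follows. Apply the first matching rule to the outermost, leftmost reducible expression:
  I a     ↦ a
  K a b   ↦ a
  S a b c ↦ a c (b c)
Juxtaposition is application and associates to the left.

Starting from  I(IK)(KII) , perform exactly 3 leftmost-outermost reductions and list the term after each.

Answer: after 3 steps: KI

Working:
  start: I(IK)(KII)
  [1] IK(KII)
  [2] K(KII)
  [3] KI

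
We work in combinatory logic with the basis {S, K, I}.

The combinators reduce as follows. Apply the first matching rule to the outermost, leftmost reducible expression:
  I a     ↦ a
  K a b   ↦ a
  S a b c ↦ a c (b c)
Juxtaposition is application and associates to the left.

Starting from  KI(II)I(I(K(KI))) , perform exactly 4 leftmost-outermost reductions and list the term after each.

  start: KI(II)I(I(K(KI)))
  step 1: II(I(K(KI)))
  step 2: I(I(K(KI)))
  step 3: I(K(KI))
  step 4: K(KI)

Answer: after 4 steps: K(KI)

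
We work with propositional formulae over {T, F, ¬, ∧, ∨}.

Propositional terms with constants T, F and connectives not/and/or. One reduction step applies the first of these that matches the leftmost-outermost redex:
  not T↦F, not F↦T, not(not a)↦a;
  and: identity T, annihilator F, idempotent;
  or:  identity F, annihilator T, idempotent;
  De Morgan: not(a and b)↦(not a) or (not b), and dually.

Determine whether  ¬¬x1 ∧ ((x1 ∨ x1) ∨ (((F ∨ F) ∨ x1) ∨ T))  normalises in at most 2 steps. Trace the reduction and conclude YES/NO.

  start: ¬¬x1 ∧ ((x1 ∨ x1) ∨ (((F ∨ F) ∨ x1) ∨ T))
  step 1: x1 ∧ ((x1 ∨ x1) ∨ (((F ∨ F) ∨ x1) ∨ T))
  step 2: x1 ∧ (x1 ∨ (((F ∨ F) ∨ x1) ∨ T))

Answer: NO — after 2 steps the term is x1 ∧ (x1 ∨ (((F ∨ F) ∨ x1) ∨ T)), not yet normal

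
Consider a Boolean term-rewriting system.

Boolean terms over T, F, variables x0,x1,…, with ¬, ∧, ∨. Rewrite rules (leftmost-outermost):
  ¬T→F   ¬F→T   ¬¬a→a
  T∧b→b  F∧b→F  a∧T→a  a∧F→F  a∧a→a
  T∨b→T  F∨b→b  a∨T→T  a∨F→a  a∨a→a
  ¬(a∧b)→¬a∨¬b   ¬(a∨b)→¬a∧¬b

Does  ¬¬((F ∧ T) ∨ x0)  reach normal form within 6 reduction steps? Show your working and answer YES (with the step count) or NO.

Answer: YES — reaches normal form x0 in 3 ≤ 6 steps

Reduction:
  start: ¬¬((F ∧ T) ∨ x0)
  step 1: (F ∧ T) ∨ x0
  step 2: F ∨ x0
  step 3: x0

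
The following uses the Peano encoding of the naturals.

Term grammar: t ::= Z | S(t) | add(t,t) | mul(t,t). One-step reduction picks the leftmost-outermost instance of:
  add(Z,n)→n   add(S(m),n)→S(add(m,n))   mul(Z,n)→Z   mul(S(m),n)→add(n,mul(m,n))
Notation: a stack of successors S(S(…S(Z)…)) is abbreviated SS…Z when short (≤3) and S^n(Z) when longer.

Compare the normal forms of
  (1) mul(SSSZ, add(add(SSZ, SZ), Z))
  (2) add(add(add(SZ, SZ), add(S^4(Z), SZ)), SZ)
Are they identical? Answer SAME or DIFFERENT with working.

Answer: DIFFERENT — A ⇓ S^9(Z), B ⇓ S^8(Z)

Working:
Term A:
  start: mul(SSSZ, add(add(SSZ, SZ), Z))
  step 1: add(add(add(SSZ, SZ), Z), mul(SSZ, add(add(SSZ, SZ), Z)))
  step 2: add(add(S(add(SZ, SZ)), Z), mul(SSZ, add(add(SSZ, SZ), Z)))
  step 3: add(S(add(add(SZ, SZ), Z)), mul(SSZ, add(add(SSZ, SZ), Z)))
  step 4: S(add(add(add(SZ, SZ), Z), mul(SSZ, add(add(SSZ, SZ), Z))))
  step 5: S(add(add(S(add(Z, SZ)), Z), mul(SSZ, add(add(SSZ, SZ), Z))))
  step 6: S(add(S(add(add(Z, SZ), Z)), mul(SSZ, add(add(SSZ, SZ), Z))))
  step 7: S(S(add(add(add(Z, SZ), Z), mul(SSZ, add(add(SSZ, SZ), Z)))))
  step 8: S(S(add(add(SZ, Z), mul(SSZ, add(add(SSZ, SZ), Z)))))
  step 9: S(S(add(S(add(Z, Z)), mul(SSZ, add(add(SSZ, SZ), Z)))))
  step 10: S(S(S(add(add(Z, Z), mul(SSZ, add(add(SSZ, SZ), Z))))))
  step 11: S(S(S(add(Z, mul(SSZ, add(add(SSZ, SZ), Z))))))
  step 12: S(S(S(mul(SSZ, add(add(SSZ, SZ), Z)))))
  step 13: S(S(S(add(add(add(SSZ, SZ), Z), mul(SZ, add(add(SSZ, SZ), Z))))))
  step 14: S(S(S(add(add(S(add(SZ, SZ)), Z), mul(SZ, add(add(SSZ, SZ), Z))))))
  step 15: S(S(S(add(S(add(add(SZ, SZ), Z)), mul(SZ, add(add(SSZ, SZ), Z))))))
  step 16: S(S(S(S(add(add(add(SZ, SZ), Z), mul(SZ, add(add(SSZ, SZ), Z)))))))
  step 17: S(S(S(S(add(add(S(add(Z, SZ)), Z), mul(SZ, add(add(SSZ, SZ), Z)))))))
  step 18: S(S(S(S(add(S(add(add(Z, SZ), Z)), mul(SZ, add(add(SSZ, SZ), Z)))))))
  step 19: S(S(S(S(S(add(add(add(Z, SZ), Z), mul(SZ, add(add(SSZ, SZ), Z))))))))
  step 20: S(S(S(S(S(add(add(SZ, Z), mul(SZ, add(add(SSZ, SZ), Z))))))))
  step 21: S(S(S(S(S(add(S(add(Z, Z)), mul(SZ, add(add(SSZ, SZ), Z))))))))
  step 22: S(S(S(S(S(S(add(add(Z, Z), mul(SZ, add(add(SSZ, SZ), Z)))))))))
  step 23: S(S(S(S(S(S(add(Z, mul(SZ, add(add(SSZ, SZ), Z)))))))))
  step 24: S(S(S(S(S(S(mul(SZ, add(add(SSZ, SZ), Z))))))))
  step 25: S(S(S(S(S(S(add(add(add(SSZ, SZ), Z), mul(Z, add(add(SSZ, SZ), Z)))))))))
  step 26: S(S(S(S(S(S(add(add(S(add(SZ, SZ)), Z), mul(Z, add(add(SSZ, SZ), Z)))))))))
  step 27: S(S(S(S(S(S(add(S(add(add(SZ, SZ), Z)), mul(Z, add(add(SSZ, SZ), Z)))))))))
  step 28: S(S(S(S(S(S(S(add(add(add(SZ, SZ), Z), mul(Z, add(add(SSZ, SZ), Z))))))))))
  step 29: S(S(S(S(S(S(S(add(add(S(add(Z, SZ)), Z), mul(Z, add(add(SSZ, SZ), Z))))))))))
  step 30: S(S(S(S(S(S(S(add(S(add(add(Z, SZ), Z)), mul(Z, add(add(SSZ, SZ), Z))))))))))
  step 31: S(S(S(S(S(S(S(S(add(add(add(Z, SZ), Z), mul(Z, add(add(SSZ, SZ), Z)))))))))))
  step 32: S(S(S(S(S(S(S(S(add(add(SZ, Z), mul(Z, add(add(SSZ, SZ), Z)))))))))))
  step 33: S(S(S(S(S(S(S(S(add(S(add(Z, Z)), mul(Z, add(add(SSZ, SZ), Z)))))))))))
  step 34: S(S(S(S(S(S(S(S(S(add(add(Z, Z), mul(Z, add(add(SSZ, SZ), Z))))))))))))
  step 35: S(S(S(S(S(S(S(S(S(add(Z, mul(Z, add(add(SSZ, SZ), Z))))))))))))
  step 36: S(S(S(S(S(S(S(S(S(mul(Z, add(add(SSZ, SZ), Z)))))))))))
  step 37: S^9(Z)

Term B:
  start: add(add(add(SZ, SZ), add(S^4(Z), SZ)), SZ)
  step 1: add(add(S(add(Z, SZ)), add(S^4(Z), SZ)), SZ)
  step 2: add(S(add(add(Z, SZ), add(S^4(Z), SZ))), SZ)
  step 3: S(add(add(add(Z, SZ), add(S^4(Z), SZ)), SZ))
  step 4: S(add(add(SZ, add(S^4(Z), SZ)), SZ))
  step 5: S(add(S(add(Z, add(S^4(Z), SZ))), SZ))
  step 6: S(S(add(add(Z, add(S^4(Z), SZ)), SZ)))
  step 7: S(S(add(add(S^4(Z), SZ), SZ)))
  step 8: S(S(add(S(add(SSSZ, SZ)), SZ)))
  step 9: S(S(S(add(add(SSSZ, SZ), SZ))))
  step 10: S(S(S(add(S(add(SSZ, SZ)), SZ))))
  step 11: S(S(S(S(add(add(SSZ, SZ), SZ)))))
  step 12: S(S(S(S(add(S(add(SZ, SZ)), SZ)))))
  step 13: S(S(S(S(S(add(add(SZ, SZ), SZ))))))
  step 14: S(S(S(S(S(add(S(add(Z, SZ)), SZ))))))
  step 15: S(S(S(S(S(S(add(add(Z, SZ), SZ)))))))
  step 16: S(S(S(S(S(S(add(SZ, SZ)))))))
  step 17: S(S(S(S(S(S(S(add(Z, SZ))))))))
  step 18: S^8(Z)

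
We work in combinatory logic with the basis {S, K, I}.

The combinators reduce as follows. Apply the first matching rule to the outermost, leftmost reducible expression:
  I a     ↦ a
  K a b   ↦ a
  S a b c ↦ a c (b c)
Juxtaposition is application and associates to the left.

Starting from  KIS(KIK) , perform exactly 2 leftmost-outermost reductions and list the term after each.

Answer: after 2 steps: KIK

Reduction:
  start: KIS(KIK)
  →1  I(KIK)
  →2  KIK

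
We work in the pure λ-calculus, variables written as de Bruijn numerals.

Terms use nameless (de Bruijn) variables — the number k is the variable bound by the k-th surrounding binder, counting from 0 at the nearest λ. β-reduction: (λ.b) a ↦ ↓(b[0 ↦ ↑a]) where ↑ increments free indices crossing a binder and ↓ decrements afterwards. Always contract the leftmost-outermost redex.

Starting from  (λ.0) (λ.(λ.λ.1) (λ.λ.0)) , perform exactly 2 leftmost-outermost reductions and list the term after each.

  start: (λ.0) (λ.(λ.λ.1) (λ.λ.0))
  step 1: λ.(λ.λ.1) (λ.λ.0)
  step 2: λ.λ.λ.λ.0

Answer: after 2 steps: λ.λ.λ.λ.0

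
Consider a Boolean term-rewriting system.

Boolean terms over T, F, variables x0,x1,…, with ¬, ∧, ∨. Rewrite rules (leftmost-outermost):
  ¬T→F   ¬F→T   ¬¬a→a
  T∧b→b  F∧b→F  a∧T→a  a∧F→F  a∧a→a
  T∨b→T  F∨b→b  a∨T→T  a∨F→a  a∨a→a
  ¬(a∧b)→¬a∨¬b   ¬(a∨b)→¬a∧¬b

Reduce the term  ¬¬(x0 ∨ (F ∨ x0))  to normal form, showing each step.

  start: ¬¬(x0 ∨ (F ∨ x0))
  [1] x0 ∨ (F ∨ x0)
  [2] x0 ∨ x0
  [3] x0

Answer: normal form = x0  (in 3 steps)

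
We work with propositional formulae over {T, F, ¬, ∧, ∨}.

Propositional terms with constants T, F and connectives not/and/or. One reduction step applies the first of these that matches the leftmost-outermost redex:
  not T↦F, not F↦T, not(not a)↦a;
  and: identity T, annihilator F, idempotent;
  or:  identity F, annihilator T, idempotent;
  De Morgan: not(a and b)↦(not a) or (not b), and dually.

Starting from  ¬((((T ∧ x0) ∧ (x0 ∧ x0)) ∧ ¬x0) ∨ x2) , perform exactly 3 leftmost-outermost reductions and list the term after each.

Answer: after 3 steps: ((¬(T ∧ x0) ∨ ¬(x0 ∧ x0)) ∨ ¬¬x0) ∧ ¬x2

Reduction:
  start: ¬((((T ∧ x0) ∧ (x0 ∧ x0)) ∧ ¬x0) ∨ x2)
  →1  ¬(((T ∧ x0) ∧ (x0 ∧ x0)) ∧ ¬x0) ∧ ¬x2
  →2  (¬((T ∧ x0) ∧ (x0 ∧ x0)) ∨ ¬¬x0) ∧ ¬x2
  →3  ((¬(T ∧ x0) ∨ ¬(x0 ∧ x0)) ∨ ¬¬x0) ∧ ¬x2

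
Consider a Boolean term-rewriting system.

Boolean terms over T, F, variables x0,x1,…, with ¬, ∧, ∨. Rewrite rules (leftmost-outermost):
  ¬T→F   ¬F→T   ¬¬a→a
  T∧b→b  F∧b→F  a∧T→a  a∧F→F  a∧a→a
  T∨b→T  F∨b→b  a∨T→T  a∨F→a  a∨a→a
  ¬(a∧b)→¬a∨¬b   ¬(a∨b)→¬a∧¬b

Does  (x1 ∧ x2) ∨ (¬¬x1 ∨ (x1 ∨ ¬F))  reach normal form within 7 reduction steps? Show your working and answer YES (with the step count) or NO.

Answer: YES — reaches normal form T in 5 ≤ 7 steps

Working:
  start: (x1 ∧ x2) ∨ (¬¬x1 ∨ (x1 ∨ ¬F))
  [1] (x1 ∧ x2) ∨ (x1 ∨ (x1 ∨ ¬F))
  [2] (x1 ∧ x2) ∨ (x1 ∨ (x1 ∨ T))
  [3] (x1 ∧ x2) ∨ (x1 ∨ T)
  [4] (x1 ∧ x2) ∨ T
  [5] T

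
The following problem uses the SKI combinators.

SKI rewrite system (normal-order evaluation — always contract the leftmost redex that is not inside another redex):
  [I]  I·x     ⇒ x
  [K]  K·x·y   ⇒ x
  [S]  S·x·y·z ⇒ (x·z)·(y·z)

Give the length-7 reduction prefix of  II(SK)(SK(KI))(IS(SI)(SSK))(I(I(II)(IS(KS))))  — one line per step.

Answer: after 7 steps: I(SSK(I(I(II)(IS(KS)))))(I(I(II)(IS(KS)))(SSK(I(I(II)(IS(KS))))))

Reduction:
  start: II(SK)(SK(KI))(IS(SI)(SSK))(I(I(II)(IS(KS))))
  [1] I(SK)(SK(KI))(IS(SI)(SSK))(I(I(II)(IS(KS))))
  [2] SK(SK(KI))(IS(SI)(SSK))(I(I(II)(IS(KS))))
  [3] K(IS(SI)(SSK))(SK(KI)(IS(SI)(SSK)))(I(I(II)(IS(KS))))
  [4] IS(SI)(SSK)(I(I(II)(IS(KS))))
  [5] S(SI)(SSK)(I(I(II)(IS(KS))))
  [6] SI(I(I(II)(IS(KS))))(SSK(I(I(II)(IS(KS)))))
  [7] I(SSK(I(I(II)(IS(KS)))))(I(I(II)(IS(KS)))(SSK(I(I(II)(IS(KS))))))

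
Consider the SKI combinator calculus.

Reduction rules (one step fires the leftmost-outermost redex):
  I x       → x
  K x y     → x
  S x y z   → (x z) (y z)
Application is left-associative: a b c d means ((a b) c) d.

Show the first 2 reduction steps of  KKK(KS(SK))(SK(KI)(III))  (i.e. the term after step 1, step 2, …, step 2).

  start: KKK(KS(SK))(SK(KI)(III))
  [1] K(KS(SK))(SK(KI)(III))
  [2] KS(SK)

Answer: after 2 steps: KS(SK)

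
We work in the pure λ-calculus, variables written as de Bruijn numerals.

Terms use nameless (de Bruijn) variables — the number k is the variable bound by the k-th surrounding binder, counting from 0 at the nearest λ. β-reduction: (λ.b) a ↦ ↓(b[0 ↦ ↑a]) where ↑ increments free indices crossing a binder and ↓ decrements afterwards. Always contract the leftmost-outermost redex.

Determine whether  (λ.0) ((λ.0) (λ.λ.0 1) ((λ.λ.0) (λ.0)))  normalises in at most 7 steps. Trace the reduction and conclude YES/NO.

  start: (λ.0) ((λ.0) (λ.λ.0 1) ((λ.λ.0) (λ.0)))
  [1] (λ.0) (λ.λ.0 1) ((λ.λ.0) (λ.0))
  [2] (λ.λ.0 1) ((λ.λ.0) (λ.0))
  [3] λ.0 ((λ.λ.0) (λ.0))
  [4] λ.0 (λ.0)

Answer: YES — reaches normal form λ.0 (λ.0) in 4 ≤ 7 steps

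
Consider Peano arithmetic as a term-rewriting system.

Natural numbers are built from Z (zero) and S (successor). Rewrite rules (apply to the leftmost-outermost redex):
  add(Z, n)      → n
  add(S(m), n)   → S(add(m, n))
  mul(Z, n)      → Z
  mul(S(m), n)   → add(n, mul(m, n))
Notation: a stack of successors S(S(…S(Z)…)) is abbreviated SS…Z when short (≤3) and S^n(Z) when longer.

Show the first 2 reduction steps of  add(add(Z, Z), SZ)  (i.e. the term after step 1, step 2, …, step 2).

  start: add(add(Z, Z), SZ)
  [1] add(Z, SZ)
  [2] SZ

Answer: after 2 steps: SZ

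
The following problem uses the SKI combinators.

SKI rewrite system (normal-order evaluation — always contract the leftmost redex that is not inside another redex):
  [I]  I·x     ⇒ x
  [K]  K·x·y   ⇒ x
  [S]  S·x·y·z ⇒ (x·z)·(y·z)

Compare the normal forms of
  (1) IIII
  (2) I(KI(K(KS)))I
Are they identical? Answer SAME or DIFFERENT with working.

Term A:
  start: IIII
  step 1: III
  step 2: II
  step 3: I

Term B:
  start: I(KI(K(KS)))I
  step 1: KI(K(KS))I
  step 2: II
  step 3: I

Answer: SAME — A ⇓ I, B ⇓ I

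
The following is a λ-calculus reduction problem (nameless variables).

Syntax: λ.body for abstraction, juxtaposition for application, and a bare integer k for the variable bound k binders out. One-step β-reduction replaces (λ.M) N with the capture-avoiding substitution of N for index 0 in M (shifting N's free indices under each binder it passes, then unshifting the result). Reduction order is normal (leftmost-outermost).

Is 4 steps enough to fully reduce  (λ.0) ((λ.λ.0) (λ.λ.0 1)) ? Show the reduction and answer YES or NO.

Answer: YES — reaches normal form λ.0 in 2 ≤ 4 steps

Reduction:
  start: (λ.0) ((λ.λ.0) (λ.λ.0 1))
  step 1: (λ.λ.0) (λ.λ.0 1)
  step 2: λ.0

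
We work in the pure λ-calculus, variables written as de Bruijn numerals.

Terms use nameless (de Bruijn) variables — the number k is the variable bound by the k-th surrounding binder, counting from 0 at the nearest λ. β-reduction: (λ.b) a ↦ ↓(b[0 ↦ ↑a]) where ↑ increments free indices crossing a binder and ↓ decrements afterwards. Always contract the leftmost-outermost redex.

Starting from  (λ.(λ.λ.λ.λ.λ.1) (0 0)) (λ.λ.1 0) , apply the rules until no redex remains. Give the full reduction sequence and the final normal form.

  start: (λ.(λ.λ.λ.λ.λ.1) (0 0)) (λ.λ.1 0)
  [1] (λ.λ.λ.λ.λ.1) ((λ.λ.1 0) (λ.λ.1 0))
  [2] λ.λ.λ.λ.1

Answer: normal form = λ.λ.λ.λ.1  (in 2 steps)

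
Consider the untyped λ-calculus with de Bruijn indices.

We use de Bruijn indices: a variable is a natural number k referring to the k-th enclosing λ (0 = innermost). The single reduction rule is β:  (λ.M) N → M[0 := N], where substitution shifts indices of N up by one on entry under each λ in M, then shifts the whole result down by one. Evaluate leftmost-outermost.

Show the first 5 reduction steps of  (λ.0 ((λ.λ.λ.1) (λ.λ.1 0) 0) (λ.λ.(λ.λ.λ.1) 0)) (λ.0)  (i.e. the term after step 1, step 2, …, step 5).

  start: (λ.0 ((λ.λ.λ.1) (λ.λ.1 0) 0) (λ.λ.(λ.λ.λ.1) 0)) (λ.0)
  →1  (λ.0) ((λ.λ.λ.1) (λ.λ.1 0) (λ.0)) (λ.λ.(λ.λ.λ.1) 0)
  →2  (λ.λ.λ.1) (λ.λ.1 0) (λ.0) (λ.λ.(λ.λ.λ.1) 0)
  →3  (λ.λ.1) (λ.0) (λ.λ.(λ.λ.λ.1) 0)
  →4  (λ.λ.0) (λ.λ.(λ.λ.λ.1) 0)
  →5  λ.0

Answer: after 5 steps: λ.0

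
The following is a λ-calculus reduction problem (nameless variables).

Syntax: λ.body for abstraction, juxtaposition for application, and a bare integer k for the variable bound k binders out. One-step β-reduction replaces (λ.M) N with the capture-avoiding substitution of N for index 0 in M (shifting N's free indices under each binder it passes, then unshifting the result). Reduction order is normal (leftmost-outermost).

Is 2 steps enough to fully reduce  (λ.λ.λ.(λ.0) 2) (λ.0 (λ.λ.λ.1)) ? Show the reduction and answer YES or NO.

  start: (λ.λ.λ.(λ.0) 2) (λ.0 (λ.λ.λ.1))
  →1  λ.λ.(λ.0) (λ.0 (λ.λ.λ.1))
  →2  λ.λ.λ.0 (λ.λ.λ.1)

Answer: YES — reaches normal form λ.λ.λ.0 (λ.λ.λ.1) in 2 ≤ 2 steps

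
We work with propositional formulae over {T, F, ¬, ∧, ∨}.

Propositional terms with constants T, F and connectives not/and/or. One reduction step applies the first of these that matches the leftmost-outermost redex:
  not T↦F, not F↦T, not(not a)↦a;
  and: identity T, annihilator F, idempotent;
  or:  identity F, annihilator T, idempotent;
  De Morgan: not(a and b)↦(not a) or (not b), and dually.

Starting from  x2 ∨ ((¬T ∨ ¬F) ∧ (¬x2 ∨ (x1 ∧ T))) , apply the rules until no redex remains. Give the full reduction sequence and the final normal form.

  start: x2 ∨ ((¬T ∨ ¬F) ∧ (¬x2 ∨ (x1 ∧ T)))
  step 1: x2 ∨ ((F ∨ ¬F) ∧ (¬x2 ∨ (x1 ∧ T)))
  step 2: x2 ∨ (¬F ∧ (¬x2 ∨ (x1 ∧ T)))
  step 3: x2 ∨ (T ∧ (¬x2 ∨ (x1 ∧ T)))
  step 4: x2 ∨ (¬x2 ∨ (x1 ∧ T))
  step 5: x2 ∨ (¬x2 ∨ x1)

Answer: normal form = x2 ∨ (¬x2 ∨ x1)  (in 5 steps)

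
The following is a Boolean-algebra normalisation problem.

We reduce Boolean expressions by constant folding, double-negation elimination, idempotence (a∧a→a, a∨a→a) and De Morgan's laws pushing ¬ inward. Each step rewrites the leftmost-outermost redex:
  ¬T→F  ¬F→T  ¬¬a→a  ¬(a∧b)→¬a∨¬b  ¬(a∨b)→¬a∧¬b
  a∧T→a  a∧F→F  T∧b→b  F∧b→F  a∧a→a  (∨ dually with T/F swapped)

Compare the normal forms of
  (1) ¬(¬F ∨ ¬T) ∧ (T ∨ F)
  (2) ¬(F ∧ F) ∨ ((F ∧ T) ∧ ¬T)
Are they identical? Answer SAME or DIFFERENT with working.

Answer: DIFFERENT — A ⇓ F, B ⇓ T

Derivation:
Term A:
  start: ¬(¬F ∨ ¬T) ∧ (T ∨ F)
  [1] (¬¬F ∧ ¬¬T) ∧ (T ∨ F)
  [2] (F ∧ ¬¬T) ∧ (T ∨ F)
  [3] F ∧ (T ∨ F)
  [4] F

Term B:
  start: ¬(F ∧ F) ∨ ((F ∧ T) ∧ ¬T)
  [1] (¬F ∨ ¬F) ∨ ((F ∧ T) ∧ ¬T)
  [2] ¬F ∨ ((F ∧ T) ∧ ¬T)
  [3] T ∨ ((F ∧ T) ∧ ¬T)
  [4] T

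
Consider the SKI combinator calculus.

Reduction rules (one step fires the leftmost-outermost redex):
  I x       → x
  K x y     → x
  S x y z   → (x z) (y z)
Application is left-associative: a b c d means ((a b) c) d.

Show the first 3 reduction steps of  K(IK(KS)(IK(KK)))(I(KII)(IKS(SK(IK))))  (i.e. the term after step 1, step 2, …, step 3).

Answer: after 3 steps: KS

Derivation:
  start: K(IK(KS)(IK(KK)))(I(KII)(IKS(SK(IK))))
  step 1: IK(KS)(IK(KK))
  step 2: K(KS)(IK(KK))
  step 3: KS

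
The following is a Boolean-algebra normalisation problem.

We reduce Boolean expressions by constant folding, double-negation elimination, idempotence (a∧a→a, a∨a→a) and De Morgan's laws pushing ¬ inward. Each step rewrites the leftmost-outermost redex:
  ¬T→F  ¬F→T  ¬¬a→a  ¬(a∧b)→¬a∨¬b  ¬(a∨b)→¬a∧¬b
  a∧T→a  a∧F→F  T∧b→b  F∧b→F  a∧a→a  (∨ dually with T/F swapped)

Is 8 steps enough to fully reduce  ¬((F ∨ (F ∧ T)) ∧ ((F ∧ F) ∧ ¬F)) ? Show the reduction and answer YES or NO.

Answer: YES — reaches normal form T in 8 ≤ 8 steps

Reduction:
  start: ¬((F ∨ (F ∧ T)) ∧ ((F ∧ F) ∧ ¬F))
  step 1: ¬(F ∨ (F ∧ T)) ∨ ¬((F ∧ F) ∧ ¬F)
  step 2: (¬F ∧ ¬(F ∧ T)) ∨ ¬((F ∧ F) ∧ ¬F)
  step 3: (T ∧ ¬(F ∧ T)) ∨ ¬((F ∧ F) ∧ ¬F)
  step 4: ¬(F ∧ T) ∨ ¬((F ∧ F) ∧ ¬F)
  step 5: (¬F ∨ ¬T) ∨ ¬((F ∧ F) ∧ ¬F)
  step 6: (T ∨ ¬T) ∨ ¬((F ∧ F) ∧ ¬F)
  step 7: T ∨ ¬((F ∧ F) ∧ ¬F)
  step 8: T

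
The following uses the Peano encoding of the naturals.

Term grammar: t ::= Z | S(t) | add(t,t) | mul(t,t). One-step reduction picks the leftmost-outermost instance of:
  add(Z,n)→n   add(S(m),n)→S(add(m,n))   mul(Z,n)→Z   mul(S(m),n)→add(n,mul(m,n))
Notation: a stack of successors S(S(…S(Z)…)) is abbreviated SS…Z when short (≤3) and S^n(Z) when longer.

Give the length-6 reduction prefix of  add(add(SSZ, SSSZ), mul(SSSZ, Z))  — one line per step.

  start: add(add(SSZ, SSSZ), mul(SSSZ, Z))
  →1  add(S(add(SZ, SSSZ)), mul(SSSZ, Z))
  →2  S(add(add(SZ, SSSZ), mul(SSSZ, Z)))
  →3  S(add(S(add(Z, SSSZ)), mul(SSSZ, Z)))
  →4  S(S(add(add(Z, SSSZ), mul(SSSZ, Z))))
  →5  S(S(add(SSSZ, mul(SSSZ, Z))))
  →6  S(S(S(add(SSZ, mul(SSSZ, Z)))))

Answer: after 6 steps: S(S(S(add(SSZ, mul(SSSZ, Z)))))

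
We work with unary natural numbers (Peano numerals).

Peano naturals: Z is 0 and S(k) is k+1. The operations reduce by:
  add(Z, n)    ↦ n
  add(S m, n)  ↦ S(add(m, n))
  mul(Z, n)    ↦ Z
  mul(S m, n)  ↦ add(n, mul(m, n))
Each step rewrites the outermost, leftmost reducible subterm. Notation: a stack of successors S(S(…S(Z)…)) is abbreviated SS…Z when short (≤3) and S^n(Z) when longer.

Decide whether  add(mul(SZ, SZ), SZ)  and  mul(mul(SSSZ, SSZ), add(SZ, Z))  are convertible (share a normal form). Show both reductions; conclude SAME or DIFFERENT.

Answer: DIFFERENT — A ⇓ SSZ, B ⇓ S^6(Z)

Derivation:
Term A:
  start: add(mul(SZ, SZ), SZ)
  step 1: add(add(SZ, mul(Z, SZ)), SZ)
  step 2: add(S(add(Z, mul(Z, SZ))), SZ)
  step 3: S(add(add(Z, mul(Z, SZ)), SZ))
  step 4: S(add(mul(Z, SZ), SZ))
  step 5: S(add(Z, SZ))
  step 6: SSZ

Term B:
  start: mul(mul(SSSZ, SSZ), add(SZ, Z))
  step 1: mul(add(SSZ, mul(SSZ, SSZ)), add(SZ, Z))
  step 2: mul(S(add(SZ, mul(SSZ, SSZ))), add(SZ, Z))
  step 3: add(add(SZ, Z), mul(add(SZ, mul(SSZ, SSZ)), add(SZ, Z)))
  step 4: add(S(add(Z, Z)), mul(add(SZ, mul(SSZ, SSZ)), add(SZ, Z)))
  step 5: S(add(add(Z, Z), mul(add(SZ, mul(SSZ, SSZ)), add(SZ, Z))))
  step 6: S(add(Z, mul(add(SZ, mul(SSZ, SSZ)), add(SZ, Z))))
  step 7: S(mul(add(SZ, mul(SSZ, SSZ)), add(SZ, Z)))
  step 8: S(mul(S(add(Z, mul(SSZ, SSZ))), add(SZ, Z)))
  step 9: S(add(add(SZ, Z), mul(add(Z, mul(SSZ, SSZ)), add(SZ, Z))))
  step 10: S(add(S(add(Z, Z)), mul(add(Z, mul(SSZ, SSZ)), add(SZ, Z))))
  step 11: S(S(add(add(Z, Z), mul(add(Z, mul(SSZ, SSZ)), add(SZ, Z)))))
  step 12: S(S(add(Z, mul(add(Z, mul(SSZ, SSZ)), add(SZ, Z)))))
  step 13: S(S(mul(add(Z, mul(SSZ, SSZ)), add(SZ, Z))))
  step 14: S(S(mul(mul(SSZ, SSZ), add(SZ, Z))))
  step 15: S(S(mul(add(SSZ, mul(SZ, SSZ)), add(SZ, Z))))
  step 16: S(S(mul(S(add(SZ, mul(SZ, SSZ))), add(SZ, Z))))
  step 17: S(S(add(add(SZ, Z), mul(add(SZ, mul(SZ, SSZ)), add(SZ, Z)))))
  step 18: S(S(add(S(add(Z, Z)), mul(add(SZ, mul(SZ, SSZ)), add(SZ, Z)))))
  step 19: S(S(S(add(add(Z, Z), mul(add(SZ, mul(SZ, SSZ)), add(SZ, Z))))))
  step 20: S(S(S(add(Z, mul(add(SZ, mul(SZ, SSZ)), add(SZ, Z))))))
  step 21: S(S(S(mul(add(SZ, mul(SZ, SSZ)), add(SZ, Z)))))
  step 22: S(S(S(mul(S(add(Z, mul(SZ, SSZ))), add(SZ, Z)))))
  step 23: S(S(S(add(add(SZ, Z), mul(add(Z, mul(SZ, SSZ)), add(SZ, Z))))))
  step 24: S(S(S(add(S(add(Z, Z)), mul(add(Z, mul(SZ, SSZ)), add(SZ, Z))))))
  step 25: S(S(S(S(add(add(Z, Z), mul(add(Z, mul(SZ, SSZ)), add(SZ, Z)))))))
  step 26: S(S(S(S(add(Z, mul(add(Z, mul(SZ, SSZ)), add(SZ, Z)))))))
  step 27: S(S(S(S(mul(add(Z, mul(SZ, SSZ)), add(SZ, Z))))))
  step 28: S(S(S(S(mul(mul(SZ, SSZ), add(SZ, Z))))))
  step 29: S(S(S(S(mul(add(SSZ, mul(Z, SSZ)), add(SZ, Z))))))
  step 30: S(S(S(S(mul(S(add(SZ, mul(Z, SSZ))), add(SZ, Z))))))
  step 31: S(S(S(S(add(add(SZ, Z), mul(add(SZ, mul(Z, SSZ)), add(SZ, Z)))))))
  step 32: S(S(S(S(add(S(add(Z, Z)), mul(add(SZ, mul(Z, SSZ)), add(SZ, Z)))))))
  step 33: S(S(S(S(S(add(add(Z, Z), mul(add(SZ, mul(Z, SSZ)), add(SZ, Z))))))))
  step 34: S(S(S(S(S(add(Z, mul(add(SZ, mul(Z, SSZ)), add(SZ, Z))))))))
  step 35: S(S(S(S(S(mul(add(SZ, mul(Z, SSZ)), add(SZ, Z)))))))
  step 36: S(S(S(S(S(mul(S(add(Z, mul(Z, SSZ))), add(SZ, Z)))))))
  step 37: S(S(S(S(S(add(add(SZ, Z), mul(add(Z, mul(Z, SSZ)), add(SZ, Z))))))))
  step 38: S(S(S(S(S(add(S(add(Z, Z)), mul(add(Z, mul(Z, SSZ)), add(SZ, Z))))))))
  step 39: S(S(S(S(S(S(add(add(Z, Z), mul(add(Z, mul(Z, SSZ)), add(SZ, Z)))))))))
  step 40: S(S(S(S(S(S(add(Z, mul(add(Z, mul(Z, SSZ)), add(SZ, Z)))))))))
  step 41: S(S(S(S(S(S(mul(add(Z, mul(Z, SSZ)), add(SZ, Z))))))))
  step 42: S(S(S(S(S(S(mul(mul(Z, SSZ), add(SZ, Z))))))))
  step 43: S(S(S(S(S(S(mul(Z, add(SZ, Z))))))))
  step 44: S^6(Z)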